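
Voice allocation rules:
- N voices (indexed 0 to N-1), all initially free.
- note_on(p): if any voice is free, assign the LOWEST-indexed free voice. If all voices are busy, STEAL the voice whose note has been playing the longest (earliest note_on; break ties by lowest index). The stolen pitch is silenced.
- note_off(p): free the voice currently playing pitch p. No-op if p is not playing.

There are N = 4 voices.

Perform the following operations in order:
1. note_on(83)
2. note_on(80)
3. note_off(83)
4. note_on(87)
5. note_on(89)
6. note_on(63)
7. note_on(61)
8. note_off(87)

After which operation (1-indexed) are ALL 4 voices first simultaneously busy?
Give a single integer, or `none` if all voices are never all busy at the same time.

Answer: 6

Derivation:
Op 1: note_on(83): voice 0 is free -> assigned | voices=[83 - - -]
Op 2: note_on(80): voice 1 is free -> assigned | voices=[83 80 - -]
Op 3: note_off(83): free voice 0 | voices=[- 80 - -]
Op 4: note_on(87): voice 0 is free -> assigned | voices=[87 80 - -]
Op 5: note_on(89): voice 2 is free -> assigned | voices=[87 80 89 -]
Op 6: note_on(63): voice 3 is free -> assigned | voices=[87 80 89 63]
Op 7: note_on(61): all voices busy, STEAL voice 1 (pitch 80, oldest) -> assign | voices=[87 61 89 63]
Op 8: note_off(87): free voice 0 | voices=[- 61 89 63]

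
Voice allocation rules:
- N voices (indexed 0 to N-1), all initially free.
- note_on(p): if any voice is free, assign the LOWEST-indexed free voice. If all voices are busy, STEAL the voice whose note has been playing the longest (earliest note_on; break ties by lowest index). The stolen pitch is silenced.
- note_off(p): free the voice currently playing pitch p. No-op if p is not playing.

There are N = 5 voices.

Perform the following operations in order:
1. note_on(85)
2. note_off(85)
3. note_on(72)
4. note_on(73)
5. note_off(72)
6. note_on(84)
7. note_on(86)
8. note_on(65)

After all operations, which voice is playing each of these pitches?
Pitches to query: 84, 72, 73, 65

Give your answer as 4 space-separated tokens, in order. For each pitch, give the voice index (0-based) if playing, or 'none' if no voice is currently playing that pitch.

Op 1: note_on(85): voice 0 is free -> assigned | voices=[85 - - - -]
Op 2: note_off(85): free voice 0 | voices=[- - - - -]
Op 3: note_on(72): voice 0 is free -> assigned | voices=[72 - - - -]
Op 4: note_on(73): voice 1 is free -> assigned | voices=[72 73 - - -]
Op 5: note_off(72): free voice 0 | voices=[- 73 - - -]
Op 6: note_on(84): voice 0 is free -> assigned | voices=[84 73 - - -]
Op 7: note_on(86): voice 2 is free -> assigned | voices=[84 73 86 - -]
Op 8: note_on(65): voice 3 is free -> assigned | voices=[84 73 86 65 -]

Answer: 0 none 1 3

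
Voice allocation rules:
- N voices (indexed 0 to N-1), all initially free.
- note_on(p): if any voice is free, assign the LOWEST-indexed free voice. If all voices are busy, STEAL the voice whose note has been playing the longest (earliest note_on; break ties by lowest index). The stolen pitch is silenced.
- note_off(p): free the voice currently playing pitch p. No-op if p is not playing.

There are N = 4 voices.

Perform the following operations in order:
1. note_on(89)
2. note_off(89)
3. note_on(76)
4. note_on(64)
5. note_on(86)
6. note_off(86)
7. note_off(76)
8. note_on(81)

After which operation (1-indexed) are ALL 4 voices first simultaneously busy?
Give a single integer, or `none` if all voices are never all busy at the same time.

Op 1: note_on(89): voice 0 is free -> assigned | voices=[89 - - -]
Op 2: note_off(89): free voice 0 | voices=[- - - -]
Op 3: note_on(76): voice 0 is free -> assigned | voices=[76 - - -]
Op 4: note_on(64): voice 1 is free -> assigned | voices=[76 64 - -]
Op 5: note_on(86): voice 2 is free -> assigned | voices=[76 64 86 -]
Op 6: note_off(86): free voice 2 | voices=[76 64 - -]
Op 7: note_off(76): free voice 0 | voices=[- 64 - -]
Op 8: note_on(81): voice 0 is free -> assigned | voices=[81 64 - -]

Answer: none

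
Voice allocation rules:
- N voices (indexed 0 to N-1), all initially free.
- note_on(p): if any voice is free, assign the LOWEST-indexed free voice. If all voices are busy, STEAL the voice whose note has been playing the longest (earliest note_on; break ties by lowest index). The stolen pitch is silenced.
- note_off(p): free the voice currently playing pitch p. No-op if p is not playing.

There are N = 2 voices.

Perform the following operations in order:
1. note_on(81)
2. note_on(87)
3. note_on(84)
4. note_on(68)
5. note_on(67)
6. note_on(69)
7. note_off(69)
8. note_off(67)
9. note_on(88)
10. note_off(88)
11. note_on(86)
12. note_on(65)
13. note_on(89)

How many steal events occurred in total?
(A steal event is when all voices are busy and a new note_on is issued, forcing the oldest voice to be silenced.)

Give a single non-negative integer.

Answer: 5

Derivation:
Op 1: note_on(81): voice 0 is free -> assigned | voices=[81 -]
Op 2: note_on(87): voice 1 is free -> assigned | voices=[81 87]
Op 3: note_on(84): all voices busy, STEAL voice 0 (pitch 81, oldest) -> assign | voices=[84 87]
Op 4: note_on(68): all voices busy, STEAL voice 1 (pitch 87, oldest) -> assign | voices=[84 68]
Op 5: note_on(67): all voices busy, STEAL voice 0 (pitch 84, oldest) -> assign | voices=[67 68]
Op 6: note_on(69): all voices busy, STEAL voice 1 (pitch 68, oldest) -> assign | voices=[67 69]
Op 7: note_off(69): free voice 1 | voices=[67 -]
Op 8: note_off(67): free voice 0 | voices=[- -]
Op 9: note_on(88): voice 0 is free -> assigned | voices=[88 -]
Op 10: note_off(88): free voice 0 | voices=[- -]
Op 11: note_on(86): voice 0 is free -> assigned | voices=[86 -]
Op 12: note_on(65): voice 1 is free -> assigned | voices=[86 65]
Op 13: note_on(89): all voices busy, STEAL voice 0 (pitch 86, oldest) -> assign | voices=[89 65]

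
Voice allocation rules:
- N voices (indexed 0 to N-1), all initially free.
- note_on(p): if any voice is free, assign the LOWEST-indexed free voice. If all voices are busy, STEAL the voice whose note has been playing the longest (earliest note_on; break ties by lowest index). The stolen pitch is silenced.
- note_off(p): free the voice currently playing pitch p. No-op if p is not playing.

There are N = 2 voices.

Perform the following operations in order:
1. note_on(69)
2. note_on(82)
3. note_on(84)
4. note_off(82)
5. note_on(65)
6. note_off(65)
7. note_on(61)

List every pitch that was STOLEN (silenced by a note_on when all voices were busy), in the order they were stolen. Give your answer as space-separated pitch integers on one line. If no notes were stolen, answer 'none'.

Op 1: note_on(69): voice 0 is free -> assigned | voices=[69 -]
Op 2: note_on(82): voice 1 is free -> assigned | voices=[69 82]
Op 3: note_on(84): all voices busy, STEAL voice 0 (pitch 69, oldest) -> assign | voices=[84 82]
Op 4: note_off(82): free voice 1 | voices=[84 -]
Op 5: note_on(65): voice 1 is free -> assigned | voices=[84 65]
Op 6: note_off(65): free voice 1 | voices=[84 -]
Op 7: note_on(61): voice 1 is free -> assigned | voices=[84 61]

Answer: 69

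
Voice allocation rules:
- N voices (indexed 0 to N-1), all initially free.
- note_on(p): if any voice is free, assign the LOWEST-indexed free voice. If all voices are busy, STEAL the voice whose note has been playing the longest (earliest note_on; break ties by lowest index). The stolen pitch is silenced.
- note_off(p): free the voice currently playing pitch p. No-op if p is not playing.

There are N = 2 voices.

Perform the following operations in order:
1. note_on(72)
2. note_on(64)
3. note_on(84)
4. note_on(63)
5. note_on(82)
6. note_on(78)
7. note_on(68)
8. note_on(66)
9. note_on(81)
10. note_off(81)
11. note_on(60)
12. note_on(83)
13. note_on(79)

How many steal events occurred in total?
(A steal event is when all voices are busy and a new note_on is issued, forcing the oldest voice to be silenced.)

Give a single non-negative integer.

Op 1: note_on(72): voice 0 is free -> assigned | voices=[72 -]
Op 2: note_on(64): voice 1 is free -> assigned | voices=[72 64]
Op 3: note_on(84): all voices busy, STEAL voice 0 (pitch 72, oldest) -> assign | voices=[84 64]
Op 4: note_on(63): all voices busy, STEAL voice 1 (pitch 64, oldest) -> assign | voices=[84 63]
Op 5: note_on(82): all voices busy, STEAL voice 0 (pitch 84, oldest) -> assign | voices=[82 63]
Op 6: note_on(78): all voices busy, STEAL voice 1 (pitch 63, oldest) -> assign | voices=[82 78]
Op 7: note_on(68): all voices busy, STEAL voice 0 (pitch 82, oldest) -> assign | voices=[68 78]
Op 8: note_on(66): all voices busy, STEAL voice 1 (pitch 78, oldest) -> assign | voices=[68 66]
Op 9: note_on(81): all voices busy, STEAL voice 0 (pitch 68, oldest) -> assign | voices=[81 66]
Op 10: note_off(81): free voice 0 | voices=[- 66]
Op 11: note_on(60): voice 0 is free -> assigned | voices=[60 66]
Op 12: note_on(83): all voices busy, STEAL voice 1 (pitch 66, oldest) -> assign | voices=[60 83]
Op 13: note_on(79): all voices busy, STEAL voice 0 (pitch 60, oldest) -> assign | voices=[79 83]

Answer: 9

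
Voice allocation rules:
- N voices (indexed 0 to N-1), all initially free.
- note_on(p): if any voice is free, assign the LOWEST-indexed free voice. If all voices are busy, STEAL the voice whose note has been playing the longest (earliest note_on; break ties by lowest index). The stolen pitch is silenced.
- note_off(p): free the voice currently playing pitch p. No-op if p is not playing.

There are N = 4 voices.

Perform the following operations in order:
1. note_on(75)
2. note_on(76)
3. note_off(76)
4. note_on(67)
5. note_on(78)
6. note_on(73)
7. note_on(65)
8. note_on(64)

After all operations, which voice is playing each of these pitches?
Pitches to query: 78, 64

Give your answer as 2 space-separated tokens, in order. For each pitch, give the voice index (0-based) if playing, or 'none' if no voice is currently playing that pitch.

Answer: 2 1

Derivation:
Op 1: note_on(75): voice 0 is free -> assigned | voices=[75 - - -]
Op 2: note_on(76): voice 1 is free -> assigned | voices=[75 76 - -]
Op 3: note_off(76): free voice 1 | voices=[75 - - -]
Op 4: note_on(67): voice 1 is free -> assigned | voices=[75 67 - -]
Op 5: note_on(78): voice 2 is free -> assigned | voices=[75 67 78 -]
Op 6: note_on(73): voice 3 is free -> assigned | voices=[75 67 78 73]
Op 7: note_on(65): all voices busy, STEAL voice 0 (pitch 75, oldest) -> assign | voices=[65 67 78 73]
Op 8: note_on(64): all voices busy, STEAL voice 1 (pitch 67, oldest) -> assign | voices=[65 64 78 73]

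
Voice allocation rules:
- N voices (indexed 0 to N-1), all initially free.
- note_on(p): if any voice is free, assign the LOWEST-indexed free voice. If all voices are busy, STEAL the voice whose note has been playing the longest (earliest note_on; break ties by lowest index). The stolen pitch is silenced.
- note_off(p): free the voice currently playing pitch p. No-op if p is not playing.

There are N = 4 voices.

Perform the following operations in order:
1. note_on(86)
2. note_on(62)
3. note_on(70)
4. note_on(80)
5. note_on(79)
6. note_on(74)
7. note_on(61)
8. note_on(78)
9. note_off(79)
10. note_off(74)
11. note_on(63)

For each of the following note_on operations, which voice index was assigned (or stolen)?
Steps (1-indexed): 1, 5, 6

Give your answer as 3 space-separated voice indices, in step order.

Op 1: note_on(86): voice 0 is free -> assigned | voices=[86 - - -]
Op 2: note_on(62): voice 1 is free -> assigned | voices=[86 62 - -]
Op 3: note_on(70): voice 2 is free -> assigned | voices=[86 62 70 -]
Op 4: note_on(80): voice 3 is free -> assigned | voices=[86 62 70 80]
Op 5: note_on(79): all voices busy, STEAL voice 0 (pitch 86, oldest) -> assign | voices=[79 62 70 80]
Op 6: note_on(74): all voices busy, STEAL voice 1 (pitch 62, oldest) -> assign | voices=[79 74 70 80]
Op 7: note_on(61): all voices busy, STEAL voice 2 (pitch 70, oldest) -> assign | voices=[79 74 61 80]
Op 8: note_on(78): all voices busy, STEAL voice 3 (pitch 80, oldest) -> assign | voices=[79 74 61 78]
Op 9: note_off(79): free voice 0 | voices=[- 74 61 78]
Op 10: note_off(74): free voice 1 | voices=[- - 61 78]
Op 11: note_on(63): voice 0 is free -> assigned | voices=[63 - 61 78]

Answer: 0 0 1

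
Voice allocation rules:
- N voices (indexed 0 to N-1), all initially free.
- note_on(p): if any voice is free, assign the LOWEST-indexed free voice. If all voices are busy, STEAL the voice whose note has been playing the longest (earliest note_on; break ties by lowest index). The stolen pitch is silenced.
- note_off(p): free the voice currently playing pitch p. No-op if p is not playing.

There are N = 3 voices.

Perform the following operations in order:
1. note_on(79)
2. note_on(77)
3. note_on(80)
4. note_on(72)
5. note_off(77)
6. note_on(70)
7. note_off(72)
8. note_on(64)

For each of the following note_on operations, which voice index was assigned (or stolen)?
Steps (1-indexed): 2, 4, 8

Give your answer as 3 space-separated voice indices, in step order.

Answer: 1 0 0

Derivation:
Op 1: note_on(79): voice 0 is free -> assigned | voices=[79 - -]
Op 2: note_on(77): voice 1 is free -> assigned | voices=[79 77 -]
Op 3: note_on(80): voice 2 is free -> assigned | voices=[79 77 80]
Op 4: note_on(72): all voices busy, STEAL voice 0 (pitch 79, oldest) -> assign | voices=[72 77 80]
Op 5: note_off(77): free voice 1 | voices=[72 - 80]
Op 6: note_on(70): voice 1 is free -> assigned | voices=[72 70 80]
Op 7: note_off(72): free voice 0 | voices=[- 70 80]
Op 8: note_on(64): voice 0 is free -> assigned | voices=[64 70 80]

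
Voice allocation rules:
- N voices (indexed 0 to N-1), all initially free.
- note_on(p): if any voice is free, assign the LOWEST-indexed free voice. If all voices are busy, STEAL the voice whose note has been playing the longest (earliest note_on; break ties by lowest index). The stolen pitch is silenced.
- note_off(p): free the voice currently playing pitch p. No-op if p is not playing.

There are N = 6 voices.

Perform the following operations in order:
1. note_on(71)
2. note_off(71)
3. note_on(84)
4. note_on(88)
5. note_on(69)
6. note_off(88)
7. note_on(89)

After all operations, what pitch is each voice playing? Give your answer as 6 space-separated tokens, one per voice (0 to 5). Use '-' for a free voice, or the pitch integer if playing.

Op 1: note_on(71): voice 0 is free -> assigned | voices=[71 - - - - -]
Op 2: note_off(71): free voice 0 | voices=[- - - - - -]
Op 3: note_on(84): voice 0 is free -> assigned | voices=[84 - - - - -]
Op 4: note_on(88): voice 1 is free -> assigned | voices=[84 88 - - - -]
Op 5: note_on(69): voice 2 is free -> assigned | voices=[84 88 69 - - -]
Op 6: note_off(88): free voice 1 | voices=[84 - 69 - - -]
Op 7: note_on(89): voice 1 is free -> assigned | voices=[84 89 69 - - -]

Answer: 84 89 69 - - -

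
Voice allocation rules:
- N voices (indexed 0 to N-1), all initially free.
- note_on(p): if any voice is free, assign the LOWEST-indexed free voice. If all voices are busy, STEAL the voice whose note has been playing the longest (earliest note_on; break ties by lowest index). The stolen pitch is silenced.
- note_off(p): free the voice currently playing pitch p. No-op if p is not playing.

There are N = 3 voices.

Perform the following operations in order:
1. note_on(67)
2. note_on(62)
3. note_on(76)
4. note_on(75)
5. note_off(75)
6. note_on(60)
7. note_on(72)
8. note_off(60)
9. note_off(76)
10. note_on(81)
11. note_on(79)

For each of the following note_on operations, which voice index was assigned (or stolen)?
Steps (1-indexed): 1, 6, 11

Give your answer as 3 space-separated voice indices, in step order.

Op 1: note_on(67): voice 0 is free -> assigned | voices=[67 - -]
Op 2: note_on(62): voice 1 is free -> assigned | voices=[67 62 -]
Op 3: note_on(76): voice 2 is free -> assigned | voices=[67 62 76]
Op 4: note_on(75): all voices busy, STEAL voice 0 (pitch 67, oldest) -> assign | voices=[75 62 76]
Op 5: note_off(75): free voice 0 | voices=[- 62 76]
Op 6: note_on(60): voice 0 is free -> assigned | voices=[60 62 76]
Op 7: note_on(72): all voices busy, STEAL voice 1 (pitch 62, oldest) -> assign | voices=[60 72 76]
Op 8: note_off(60): free voice 0 | voices=[- 72 76]
Op 9: note_off(76): free voice 2 | voices=[- 72 -]
Op 10: note_on(81): voice 0 is free -> assigned | voices=[81 72 -]
Op 11: note_on(79): voice 2 is free -> assigned | voices=[81 72 79]

Answer: 0 0 2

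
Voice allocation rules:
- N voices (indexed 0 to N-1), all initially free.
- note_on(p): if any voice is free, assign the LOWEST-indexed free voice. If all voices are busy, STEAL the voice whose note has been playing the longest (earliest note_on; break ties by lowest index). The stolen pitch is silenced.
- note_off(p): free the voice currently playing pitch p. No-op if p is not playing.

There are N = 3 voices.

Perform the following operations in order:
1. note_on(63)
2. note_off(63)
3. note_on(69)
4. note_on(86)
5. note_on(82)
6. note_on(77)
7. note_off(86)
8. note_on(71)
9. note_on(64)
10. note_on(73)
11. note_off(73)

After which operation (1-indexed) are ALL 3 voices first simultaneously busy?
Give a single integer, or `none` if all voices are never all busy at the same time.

Answer: 5

Derivation:
Op 1: note_on(63): voice 0 is free -> assigned | voices=[63 - -]
Op 2: note_off(63): free voice 0 | voices=[- - -]
Op 3: note_on(69): voice 0 is free -> assigned | voices=[69 - -]
Op 4: note_on(86): voice 1 is free -> assigned | voices=[69 86 -]
Op 5: note_on(82): voice 2 is free -> assigned | voices=[69 86 82]
Op 6: note_on(77): all voices busy, STEAL voice 0 (pitch 69, oldest) -> assign | voices=[77 86 82]
Op 7: note_off(86): free voice 1 | voices=[77 - 82]
Op 8: note_on(71): voice 1 is free -> assigned | voices=[77 71 82]
Op 9: note_on(64): all voices busy, STEAL voice 2 (pitch 82, oldest) -> assign | voices=[77 71 64]
Op 10: note_on(73): all voices busy, STEAL voice 0 (pitch 77, oldest) -> assign | voices=[73 71 64]
Op 11: note_off(73): free voice 0 | voices=[- 71 64]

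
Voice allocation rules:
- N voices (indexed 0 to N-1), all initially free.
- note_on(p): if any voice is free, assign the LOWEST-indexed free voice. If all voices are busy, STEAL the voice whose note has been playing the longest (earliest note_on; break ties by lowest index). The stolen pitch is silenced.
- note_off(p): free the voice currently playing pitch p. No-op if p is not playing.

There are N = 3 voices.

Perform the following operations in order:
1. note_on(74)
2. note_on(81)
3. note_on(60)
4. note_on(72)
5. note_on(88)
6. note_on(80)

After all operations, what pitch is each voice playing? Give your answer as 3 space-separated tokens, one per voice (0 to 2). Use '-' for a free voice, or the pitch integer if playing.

Answer: 72 88 80

Derivation:
Op 1: note_on(74): voice 0 is free -> assigned | voices=[74 - -]
Op 2: note_on(81): voice 1 is free -> assigned | voices=[74 81 -]
Op 3: note_on(60): voice 2 is free -> assigned | voices=[74 81 60]
Op 4: note_on(72): all voices busy, STEAL voice 0 (pitch 74, oldest) -> assign | voices=[72 81 60]
Op 5: note_on(88): all voices busy, STEAL voice 1 (pitch 81, oldest) -> assign | voices=[72 88 60]
Op 6: note_on(80): all voices busy, STEAL voice 2 (pitch 60, oldest) -> assign | voices=[72 88 80]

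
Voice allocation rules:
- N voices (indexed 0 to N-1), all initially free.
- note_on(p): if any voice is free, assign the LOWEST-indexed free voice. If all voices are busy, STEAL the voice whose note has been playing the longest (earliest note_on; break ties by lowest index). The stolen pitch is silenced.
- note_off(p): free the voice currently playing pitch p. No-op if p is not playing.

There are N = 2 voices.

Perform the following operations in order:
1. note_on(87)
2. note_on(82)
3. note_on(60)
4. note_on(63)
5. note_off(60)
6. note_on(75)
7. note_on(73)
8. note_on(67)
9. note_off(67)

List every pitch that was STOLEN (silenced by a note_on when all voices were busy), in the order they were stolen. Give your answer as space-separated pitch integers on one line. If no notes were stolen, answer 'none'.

Op 1: note_on(87): voice 0 is free -> assigned | voices=[87 -]
Op 2: note_on(82): voice 1 is free -> assigned | voices=[87 82]
Op 3: note_on(60): all voices busy, STEAL voice 0 (pitch 87, oldest) -> assign | voices=[60 82]
Op 4: note_on(63): all voices busy, STEAL voice 1 (pitch 82, oldest) -> assign | voices=[60 63]
Op 5: note_off(60): free voice 0 | voices=[- 63]
Op 6: note_on(75): voice 0 is free -> assigned | voices=[75 63]
Op 7: note_on(73): all voices busy, STEAL voice 1 (pitch 63, oldest) -> assign | voices=[75 73]
Op 8: note_on(67): all voices busy, STEAL voice 0 (pitch 75, oldest) -> assign | voices=[67 73]
Op 9: note_off(67): free voice 0 | voices=[- 73]

Answer: 87 82 63 75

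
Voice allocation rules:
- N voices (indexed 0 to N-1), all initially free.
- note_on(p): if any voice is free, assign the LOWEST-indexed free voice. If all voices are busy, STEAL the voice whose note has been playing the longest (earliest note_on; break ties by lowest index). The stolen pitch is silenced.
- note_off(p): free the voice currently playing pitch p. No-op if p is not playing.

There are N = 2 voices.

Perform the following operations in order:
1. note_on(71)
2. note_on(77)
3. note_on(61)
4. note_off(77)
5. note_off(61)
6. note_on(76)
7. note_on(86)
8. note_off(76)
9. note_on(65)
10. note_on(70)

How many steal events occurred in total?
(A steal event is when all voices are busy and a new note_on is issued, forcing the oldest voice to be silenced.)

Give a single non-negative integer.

Answer: 2

Derivation:
Op 1: note_on(71): voice 0 is free -> assigned | voices=[71 -]
Op 2: note_on(77): voice 1 is free -> assigned | voices=[71 77]
Op 3: note_on(61): all voices busy, STEAL voice 0 (pitch 71, oldest) -> assign | voices=[61 77]
Op 4: note_off(77): free voice 1 | voices=[61 -]
Op 5: note_off(61): free voice 0 | voices=[- -]
Op 6: note_on(76): voice 0 is free -> assigned | voices=[76 -]
Op 7: note_on(86): voice 1 is free -> assigned | voices=[76 86]
Op 8: note_off(76): free voice 0 | voices=[- 86]
Op 9: note_on(65): voice 0 is free -> assigned | voices=[65 86]
Op 10: note_on(70): all voices busy, STEAL voice 1 (pitch 86, oldest) -> assign | voices=[65 70]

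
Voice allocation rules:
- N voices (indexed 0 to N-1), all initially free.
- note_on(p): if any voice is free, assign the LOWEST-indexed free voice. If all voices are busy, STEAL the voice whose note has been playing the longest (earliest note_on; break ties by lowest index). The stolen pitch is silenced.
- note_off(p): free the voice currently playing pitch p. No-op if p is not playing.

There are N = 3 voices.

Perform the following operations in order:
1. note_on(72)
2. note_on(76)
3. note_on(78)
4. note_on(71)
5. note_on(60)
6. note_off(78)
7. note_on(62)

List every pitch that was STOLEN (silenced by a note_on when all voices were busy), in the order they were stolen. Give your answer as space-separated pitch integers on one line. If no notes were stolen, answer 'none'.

Answer: 72 76

Derivation:
Op 1: note_on(72): voice 0 is free -> assigned | voices=[72 - -]
Op 2: note_on(76): voice 1 is free -> assigned | voices=[72 76 -]
Op 3: note_on(78): voice 2 is free -> assigned | voices=[72 76 78]
Op 4: note_on(71): all voices busy, STEAL voice 0 (pitch 72, oldest) -> assign | voices=[71 76 78]
Op 5: note_on(60): all voices busy, STEAL voice 1 (pitch 76, oldest) -> assign | voices=[71 60 78]
Op 6: note_off(78): free voice 2 | voices=[71 60 -]
Op 7: note_on(62): voice 2 is free -> assigned | voices=[71 60 62]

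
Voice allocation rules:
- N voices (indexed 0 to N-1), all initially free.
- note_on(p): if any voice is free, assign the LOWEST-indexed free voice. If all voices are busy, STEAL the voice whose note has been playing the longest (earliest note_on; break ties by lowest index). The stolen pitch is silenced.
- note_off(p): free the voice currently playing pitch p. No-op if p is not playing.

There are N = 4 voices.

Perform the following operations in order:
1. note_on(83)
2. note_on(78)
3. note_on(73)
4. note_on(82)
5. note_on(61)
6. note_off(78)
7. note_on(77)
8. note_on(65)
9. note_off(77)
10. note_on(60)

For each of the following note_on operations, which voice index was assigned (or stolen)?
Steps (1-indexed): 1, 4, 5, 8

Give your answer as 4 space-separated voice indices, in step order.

Answer: 0 3 0 2

Derivation:
Op 1: note_on(83): voice 0 is free -> assigned | voices=[83 - - -]
Op 2: note_on(78): voice 1 is free -> assigned | voices=[83 78 - -]
Op 3: note_on(73): voice 2 is free -> assigned | voices=[83 78 73 -]
Op 4: note_on(82): voice 3 is free -> assigned | voices=[83 78 73 82]
Op 5: note_on(61): all voices busy, STEAL voice 0 (pitch 83, oldest) -> assign | voices=[61 78 73 82]
Op 6: note_off(78): free voice 1 | voices=[61 - 73 82]
Op 7: note_on(77): voice 1 is free -> assigned | voices=[61 77 73 82]
Op 8: note_on(65): all voices busy, STEAL voice 2 (pitch 73, oldest) -> assign | voices=[61 77 65 82]
Op 9: note_off(77): free voice 1 | voices=[61 - 65 82]
Op 10: note_on(60): voice 1 is free -> assigned | voices=[61 60 65 82]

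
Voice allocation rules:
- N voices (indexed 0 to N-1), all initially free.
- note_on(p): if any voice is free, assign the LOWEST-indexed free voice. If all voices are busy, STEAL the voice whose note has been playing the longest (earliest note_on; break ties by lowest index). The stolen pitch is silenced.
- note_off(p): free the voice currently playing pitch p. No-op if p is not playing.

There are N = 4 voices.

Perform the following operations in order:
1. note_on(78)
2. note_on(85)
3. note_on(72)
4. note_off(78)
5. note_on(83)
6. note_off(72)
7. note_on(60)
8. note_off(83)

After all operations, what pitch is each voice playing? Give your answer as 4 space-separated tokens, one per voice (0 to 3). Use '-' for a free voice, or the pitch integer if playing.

Answer: - 85 60 -

Derivation:
Op 1: note_on(78): voice 0 is free -> assigned | voices=[78 - - -]
Op 2: note_on(85): voice 1 is free -> assigned | voices=[78 85 - -]
Op 3: note_on(72): voice 2 is free -> assigned | voices=[78 85 72 -]
Op 4: note_off(78): free voice 0 | voices=[- 85 72 -]
Op 5: note_on(83): voice 0 is free -> assigned | voices=[83 85 72 -]
Op 6: note_off(72): free voice 2 | voices=[83 85 - -]
Op 7: note_on(60): voice 2 is free -> assigned | voices=[83 85 60 -]
Op 8: note_off(83): free voice 0 | voices=[- 85 60 -]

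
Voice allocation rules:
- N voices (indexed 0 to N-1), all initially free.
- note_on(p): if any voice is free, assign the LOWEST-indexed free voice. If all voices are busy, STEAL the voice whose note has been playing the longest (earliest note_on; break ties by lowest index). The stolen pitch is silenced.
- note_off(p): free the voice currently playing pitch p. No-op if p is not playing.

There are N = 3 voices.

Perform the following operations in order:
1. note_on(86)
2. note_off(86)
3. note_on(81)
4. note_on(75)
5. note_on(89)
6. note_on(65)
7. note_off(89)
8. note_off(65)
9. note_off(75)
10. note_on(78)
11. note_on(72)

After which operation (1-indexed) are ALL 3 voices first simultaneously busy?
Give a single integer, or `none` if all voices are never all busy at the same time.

Answer: 5

Derivation:
Op 1: note_on(86): voice 0 is free -> assigned | voices=[86 - -]
Op 2: note_off(86): free voice 0 | voices=[- - -]
Op 3: note_on(81): voice 0 is free -> assigned | voices=[81 - -]
Op 4: note_on(75): voice 1 is free -> assigned | voices=[81 75 -]
Op 5: note_on(89): voice 2 is free -> assigned | voices=[81 75 89]
Op 6: note_on(65): all voices busy, STEAL voice 0 (pitch 81, oldest) -> assign | voices=[65 75 89]
Op 7: note_off(89): free voice 2 | voices=[65 75 -]
Op 8: note_off(65): free voice 0 | voices=[- 75 -]
Op 9: note_off(75): free voice 1 | voices=[- - -]
Op 10: note_on(78): voice 0 is free -> assigned | voices=[78 - -]
Op 11: note_on(72): voice 1 is free -> assigned | voices=[78 72 -]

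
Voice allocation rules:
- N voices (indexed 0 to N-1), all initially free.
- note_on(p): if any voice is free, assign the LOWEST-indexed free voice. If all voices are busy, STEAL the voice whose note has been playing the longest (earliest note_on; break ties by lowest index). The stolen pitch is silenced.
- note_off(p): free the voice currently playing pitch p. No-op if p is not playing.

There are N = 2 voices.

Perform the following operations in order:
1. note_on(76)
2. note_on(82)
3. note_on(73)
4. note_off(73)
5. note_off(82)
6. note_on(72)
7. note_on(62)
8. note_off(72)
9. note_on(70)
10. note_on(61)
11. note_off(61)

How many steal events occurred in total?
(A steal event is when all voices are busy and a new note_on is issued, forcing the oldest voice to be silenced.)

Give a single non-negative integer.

Op 1: note_on(76): voice 0 is free -> assigned | voices=[76 -]
Op 2: note_on(82): voice 1 is free -> assigned | voices=[76 82]
Op 3: note_on(73): all voices busy, STEAL voice 0 (pitch 76, oldest) -> assign | voices=[73 82]
Op 4: note_off(73): free voice 0 | voices=[- 82]
Op 5: note_off(82): free voice 1 | voices=[- -]
Op 6: note_on(72): voice 0 is free -> assigned | voices=[72 -]
Op 7: note_on(62): voice 1 is free -> assigned | voices=[72 62]
Op 8: note_off(72): free voice 0 | voices=[- 62]
Op 9: note_on(70): voice 0 is free -> assigned | voices=[70 62]
Op 10: note_on(61): all voices busy, STEAL voice 1 (pitch 62, oldest) -> assign | voices=[70 61]
Op 11: note_off(61): free voice 1 | voices=[70 -]

Answer: 2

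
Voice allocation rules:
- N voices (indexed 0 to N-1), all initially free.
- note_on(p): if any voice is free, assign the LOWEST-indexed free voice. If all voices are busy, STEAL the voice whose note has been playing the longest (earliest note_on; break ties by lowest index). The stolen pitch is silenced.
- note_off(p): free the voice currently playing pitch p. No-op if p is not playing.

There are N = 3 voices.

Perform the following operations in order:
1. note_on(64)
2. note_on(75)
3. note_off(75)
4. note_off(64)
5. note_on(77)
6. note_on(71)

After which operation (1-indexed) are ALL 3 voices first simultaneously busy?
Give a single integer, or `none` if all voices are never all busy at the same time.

Op 1: note_on(64): voice 0 is free -> assigned | voices=[64 - -]
Op 2: note_on(75): voice 1 is free -> assigned | voices=[64 75 -]
Op 3: note_off(75): free voice 1 | voices=[64 - -]
Op 4: note_off(64): free voice 0 | voices=[- - -]
Op 5: note_on(77): voice 0 is free -> assigned | voices=[77 - -]
Op 6: note_on(71): voice 1 is free -> assigned | voices=[77 71 -]

Answer: none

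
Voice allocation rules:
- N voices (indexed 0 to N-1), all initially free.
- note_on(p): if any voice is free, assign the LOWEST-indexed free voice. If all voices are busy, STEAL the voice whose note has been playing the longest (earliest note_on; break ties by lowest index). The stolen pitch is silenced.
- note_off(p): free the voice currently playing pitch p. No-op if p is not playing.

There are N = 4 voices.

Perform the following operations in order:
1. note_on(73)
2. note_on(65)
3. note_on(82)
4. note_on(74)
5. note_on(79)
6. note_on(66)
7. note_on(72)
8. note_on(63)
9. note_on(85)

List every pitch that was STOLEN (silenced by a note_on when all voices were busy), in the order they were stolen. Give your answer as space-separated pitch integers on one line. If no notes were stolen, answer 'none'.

Op 1: note_on(73): voice 0 is free -> assigned | voices=[73 - - -]
Op 2: note_on(65): voice 1 is free -> assigned | voices=[73 65 - -]
Op 3: note_on(82): voice 2 is free -> assigned | voices=[73 65 82 -]
Op 4: note_on(74): voice 3 is free -> assigned | voices=[73 65 82 74]
Op 5: note_on(79): all voices busy, STEAL voice 0 (pitch 73, oldest) -> assign | voices=[79 65 82 74]
Op 6: note_on(66): all voices busy, STEAL voice 1 (pitch 65, oldest) -> assign | voices=[79 66 82 74]
Op 7: note_on(72): all voices busy, STEAL voice 2 (pitch 82, oldest) -> assign | voices=[79 66 72 74]
Op 8: note_on(63): all voices busy, STEAL voice 3 (pitch 74, oldest) -> assign | voices=[79 66 72 63]
Op 9: note_on(85): all voices busy, STEAL voice 0 (pitch 79, oldest) -> assign | voices=[85 66 72 63]

Answer: 73 65 82 74 79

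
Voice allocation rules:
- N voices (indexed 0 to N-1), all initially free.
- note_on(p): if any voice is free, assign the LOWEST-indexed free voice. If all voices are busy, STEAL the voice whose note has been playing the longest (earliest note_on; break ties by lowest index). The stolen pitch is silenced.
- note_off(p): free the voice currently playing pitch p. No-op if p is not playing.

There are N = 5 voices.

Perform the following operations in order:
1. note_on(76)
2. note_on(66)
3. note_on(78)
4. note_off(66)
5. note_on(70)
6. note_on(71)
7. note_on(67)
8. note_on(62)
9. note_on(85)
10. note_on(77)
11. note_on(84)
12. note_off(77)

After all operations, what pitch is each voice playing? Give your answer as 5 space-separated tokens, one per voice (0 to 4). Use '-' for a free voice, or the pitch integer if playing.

Answer: 62 - 85 84 67

Derivation:
Op 1: note_on(76): voice 0 is free -> assigned | voices=[76 - - - -]
Op 2: note_on(66): voice 1 is free -> assigned | voices=[76 66 - - -]
Op 3: note_on(78): voice 2 is free -> assigned | voices=[76 66 78 - -]
Op 4: note_off(66): free voice 1 | voices=[76 - 78 - -]
Op 5: note_on(70): voice 1 is free -> assigned | voices=[76 70 78 - -]
Op 6: note_on(71): voice 3 is free -> assigned | voices=[76 70 78 71 -]
Op 7: note_on(67): voice 4 is free -> assigned | voices=[76 70 78 71 67]
Op 8: note_on(62): all voices busy, STEAL voice 0 (pitch 76, oldest) -> assign | voices=[62 70 78 71 67]
Op 9: note_on(85): all voices busy, STEAL voice 2 (pitch 78, oldest) -> assign | voices=[62 70 85 71 67]
Op 10: note_on(77): all voices busy, STEAL voice 1 (pitch 70, oldest) -> assign | voices=[62 77 85 71 67]
Op 11: note_on(84): all voices busy, STEAL voice 3 (pitch 71, oldest) -> assign | voices=[62 77 85 84 67]
Op 12: note_off(77): free voice 1 | voices=[62 - 85 84 67]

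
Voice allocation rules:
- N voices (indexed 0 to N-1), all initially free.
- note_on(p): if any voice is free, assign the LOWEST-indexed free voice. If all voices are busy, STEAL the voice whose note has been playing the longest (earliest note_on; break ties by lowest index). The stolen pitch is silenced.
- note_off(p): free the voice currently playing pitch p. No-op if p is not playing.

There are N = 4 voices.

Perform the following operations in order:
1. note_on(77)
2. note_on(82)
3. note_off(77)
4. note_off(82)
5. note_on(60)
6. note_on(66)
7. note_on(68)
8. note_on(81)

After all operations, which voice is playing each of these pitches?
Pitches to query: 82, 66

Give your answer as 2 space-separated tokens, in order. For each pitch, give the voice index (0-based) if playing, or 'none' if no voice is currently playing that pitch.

Answer: none 1

Derivation:
Op 1: note_on(77): voice 0 is free -> assigned | voices=[77 - - -]
Op 2: note_on(82): voice 1 is free -> assigned | voices=[77 82 - -]
Op 3: note_off(77): free voice 0 | voices=[- 82 - -]
Op 4: note_off(82): free voice 1 | voices=[- - - -]
Op 5: note_on(60): voice 0 is free -> assigned | voices=[60 - - -]
Op 6: note_on(66): voice 1 is free -> assigned | voices=[60 66 - -]
Op 7: note_on(68): voice 2 is free -> assigned | voices=[60 66 68 -]
Op 8: note_on(81): voice 3 is free -> assigned | voices=[60 66 68 81]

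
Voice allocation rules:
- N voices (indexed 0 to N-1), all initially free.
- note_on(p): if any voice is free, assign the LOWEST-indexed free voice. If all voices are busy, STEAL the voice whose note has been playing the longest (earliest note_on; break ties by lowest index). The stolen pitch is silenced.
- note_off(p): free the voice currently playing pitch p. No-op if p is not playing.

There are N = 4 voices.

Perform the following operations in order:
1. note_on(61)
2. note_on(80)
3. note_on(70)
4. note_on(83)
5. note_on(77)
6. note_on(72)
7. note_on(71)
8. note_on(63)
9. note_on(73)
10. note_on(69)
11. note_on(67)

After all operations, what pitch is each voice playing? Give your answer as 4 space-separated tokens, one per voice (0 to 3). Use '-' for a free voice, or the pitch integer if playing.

Answer: 73 69 67 63

Derivation:
Op 1: note_on(61): voice 0 is free -> assigned | voices=[61 - - -]
Op 2: note_on(80): voice 1 is free -> assigned | voices=[61 80 - -]
Op 3: note_on(70): voice 2 is free -> assigned | voices=[61 80 70 -]
Op 4: note_on(83): voice 3 is free -> assigned | voices=[61 80 70 83]
Op 5: note_on(77): all voices busy, STEAL voice 0 (pitch 61, oldest) -> assign | voices=[77 80 70 83]
Op 6: note_on(72): all voices busy, STEAL voice 1 (pitch 80, oldest) -> assign | voices=[77 72 70 83]
Op 7: note_on(71): all voices busy, STEAL voice 2 (pitch 70, oldest) -> assign | voices=[77 72 71 83]
Op 8: note_on(63): all voices busy, STEAL voice 3 (pitch 83, oldest) -> assign | voices=[77 72 71 63]
Op 9: note_on(73): all voices busy, STEAL voice 0 (pitch 77, oldest) -> assign | voices=[73 72 71 63]
Op 10: note_on(69): all voices busy, STEAL voice 1 (pitch 72, oldest) -> assign | voices=[73 69 71 63]
Op 11: note_on(67): all voices busy, STEAL voice 2 (pitch 71, oldest) -> assign | voices=[73 69 67 63]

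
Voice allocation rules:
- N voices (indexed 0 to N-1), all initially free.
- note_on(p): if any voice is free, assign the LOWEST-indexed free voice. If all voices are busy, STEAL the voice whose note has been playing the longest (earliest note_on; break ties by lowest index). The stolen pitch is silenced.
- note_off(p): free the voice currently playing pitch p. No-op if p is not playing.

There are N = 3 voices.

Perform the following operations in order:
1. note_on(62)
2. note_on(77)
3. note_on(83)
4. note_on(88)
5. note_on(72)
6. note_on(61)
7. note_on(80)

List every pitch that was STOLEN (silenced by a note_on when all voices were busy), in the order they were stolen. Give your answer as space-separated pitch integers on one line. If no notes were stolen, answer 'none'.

Op 1: note_on(62): voice 0 is free -> assigned | voices=[62 - -]
Op 2: note_on(77): voice 1 is free -> assigned | voices=[62 77 -]
Op 3: note_on(83): voice 2 is free -> assigned | voices=[62 77 83]
Op 4: note_on(88): all voices busy, STEAL voice 0 (pitch 62, oldest) -> assign | voices=[88 77 83]
Op 5: note_on(72): all voices busy, STEAL voice 1 (pitch 77, oldest) -> assign | voices=[88 72 83]
Op 6: note_on(61): all voices busy, STEAL voice 2 (pitch 83, oldest) -> assign | voices=[88 72 61]
Op 7: note_on(80): all voices busy, STEAL voice 0 (pitch 88, oldest) -> assign | voices=[80 72 61]

Answer: 62 77 83 88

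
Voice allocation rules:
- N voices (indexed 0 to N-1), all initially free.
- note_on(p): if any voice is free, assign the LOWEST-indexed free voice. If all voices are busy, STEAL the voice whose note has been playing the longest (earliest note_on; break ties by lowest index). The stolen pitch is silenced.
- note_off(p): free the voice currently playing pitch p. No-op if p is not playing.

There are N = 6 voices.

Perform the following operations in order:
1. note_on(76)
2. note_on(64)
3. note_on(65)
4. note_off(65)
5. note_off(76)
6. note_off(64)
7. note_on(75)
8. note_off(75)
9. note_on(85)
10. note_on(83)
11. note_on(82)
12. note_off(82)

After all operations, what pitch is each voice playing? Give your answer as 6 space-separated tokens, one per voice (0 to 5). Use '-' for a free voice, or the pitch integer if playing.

Op 1: note_on(76): voice 0 is free -> assigned | voices=[76 - - - - -]
Op 2: note_on(64): voice 1 is free -> assigned | voices=[76 64 - - - -]
Op 3: note_on(65): voice 2 is free -> assigned | voices=[76 64 65 - - -]
Op 4: note_off(65): free voice 2 | voices=[76 64 - - - -]
Op 5: note_off(76): free voice 0 | voices=[- 64 - - - -]
Op 6: note_off(64): free voice 1 | voices=[- - - - - -]
Op 7: note_on(75): voice 0 is free -> assigned | voices=[75 - - - - -]
Op 8: note_off(75): free voice 0 | voices=[- - - - - -]
Op 9: note_on(85): voice 0 is free -> assigned | voices=[85 - - - - -]
Op 10: note_on(83): voice 1 is free -> assigned | voices=[85 83 - - - -]
Op 11: note_on(82): voice 2 is free -> assigned | voices=[85 83 82 - - -]
Op 12: note_off(82): free voice 2 | voices=[85 83 - - - -]

Answer: 85 83 - - - -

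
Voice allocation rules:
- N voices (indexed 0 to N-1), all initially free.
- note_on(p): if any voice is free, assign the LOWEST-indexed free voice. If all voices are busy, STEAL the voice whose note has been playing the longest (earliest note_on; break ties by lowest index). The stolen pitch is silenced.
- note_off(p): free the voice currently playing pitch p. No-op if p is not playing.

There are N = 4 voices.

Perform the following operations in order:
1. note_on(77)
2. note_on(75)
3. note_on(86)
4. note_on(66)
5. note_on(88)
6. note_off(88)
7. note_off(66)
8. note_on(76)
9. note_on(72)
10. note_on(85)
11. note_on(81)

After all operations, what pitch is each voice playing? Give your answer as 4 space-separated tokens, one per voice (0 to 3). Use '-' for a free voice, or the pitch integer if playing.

Answer: 76 85 81 72

Derivation:
Op 1: note_on(77): voice 0 is free -> assigned | voices=[77 - - -]
Op 2: note_on(75): voice 1 is free -> assigned | voices=[77 75 - -]
Op 3: note_on(86): voice 2 is free -> assigned | voices=[77 75 86 -]
Op 4: note_on(66): voice 3 is free -> assigned | voices=[77 75 86 66]
Op 5: note_on(88): all voices busy, STEAL voice 0 (pitch 77, oldest) -> assign | voices=[88 75 86 66]
Op 6: note_off(88): free voice 0 | voices=[- 75 86 66]
Op 7: note_off(66): free voice 3 | voices=[- 75 86 -]
Op 8: note_on(76): voice 0 is free -> assigned | voices=[76 75 86 -]
Op 9: note_on(72): voice 3 is free -> assigned | voices=[76 75 86 72]
Op 10: note_on(85): all voices busy, STEAL voice 1 (pitch 75, oldest) -> assign | voices=[76 85 86 72]
Op 11: note_on(81): all voices busy, STEAL voice 2 (pitch 86, oldest) -> assign | voices=[76 85 81 72]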